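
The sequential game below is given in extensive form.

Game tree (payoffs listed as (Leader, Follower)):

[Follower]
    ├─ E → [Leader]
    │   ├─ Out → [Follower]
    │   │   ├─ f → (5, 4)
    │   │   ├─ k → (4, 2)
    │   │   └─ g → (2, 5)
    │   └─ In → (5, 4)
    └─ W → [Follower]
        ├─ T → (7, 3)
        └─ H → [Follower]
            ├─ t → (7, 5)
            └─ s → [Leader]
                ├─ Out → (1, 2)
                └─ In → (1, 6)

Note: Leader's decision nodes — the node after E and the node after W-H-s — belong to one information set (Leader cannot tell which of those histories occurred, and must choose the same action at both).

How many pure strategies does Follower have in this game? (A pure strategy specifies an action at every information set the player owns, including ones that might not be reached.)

24

Follower owns the root with actions {E, W} — two choices.
Follower owns the node after W with actions {T, H} — two choices.
Follower owns the node after E-Out with actions {f, k, g} — three choices.
Follower owns the node after W-H with actions {t, s} — two choices.
A pure strategy fixes one action at each information set independently, so the count is the product 2 × 2 × 3 × 2 = 24.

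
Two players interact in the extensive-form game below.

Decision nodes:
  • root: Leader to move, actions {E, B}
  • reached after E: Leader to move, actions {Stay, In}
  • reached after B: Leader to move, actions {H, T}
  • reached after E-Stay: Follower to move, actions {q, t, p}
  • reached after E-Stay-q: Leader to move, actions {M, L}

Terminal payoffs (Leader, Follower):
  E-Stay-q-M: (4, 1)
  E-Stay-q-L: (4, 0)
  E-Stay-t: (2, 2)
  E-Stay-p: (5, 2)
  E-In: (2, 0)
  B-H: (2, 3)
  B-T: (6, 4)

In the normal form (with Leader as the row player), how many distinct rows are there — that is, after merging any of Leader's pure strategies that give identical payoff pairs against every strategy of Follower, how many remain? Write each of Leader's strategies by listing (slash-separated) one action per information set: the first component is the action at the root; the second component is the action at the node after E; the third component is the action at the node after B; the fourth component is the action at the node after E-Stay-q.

5

Leader has 16 pure strategies: E/Stay/H/M, E/Stay/H/L, E/Stay/T/M, E/Stay/T/L, E/In/H/M, E/In/H/L, E/In/T/M, E/In/T/L, B/Stay/H/M, B/Stay/H/L, B/Stay/T/M, B/Stay/T/L, B/In/H/M, B/In/H/L, B/In/T/M, B/In/T/L. Columns: q, t, p.
{E/Stay/H/M, E/Stay/T/M} → row (4,1) (2,2) (5,2)
{E/Stay/H/L, E/Stay/T/L} → row (4,0) (2,2) (5,2)
{E/In/H/M, E/In/H/L, E/In/T/M, E/In/T/L} → row (2,0) (2,0) (2,0)
{B/Stay/H/M, B/Stay/H/L, B/In/H/M, B/In/H/L} → row (2,3) (2,3) (2,3)
{B/Stay/T/M, B/Stay/T/L, B/In/T/M, B/In/T/L} → row (6,4) (6,4) (6,4)
That's 5 distinct rows out of 16 strategies.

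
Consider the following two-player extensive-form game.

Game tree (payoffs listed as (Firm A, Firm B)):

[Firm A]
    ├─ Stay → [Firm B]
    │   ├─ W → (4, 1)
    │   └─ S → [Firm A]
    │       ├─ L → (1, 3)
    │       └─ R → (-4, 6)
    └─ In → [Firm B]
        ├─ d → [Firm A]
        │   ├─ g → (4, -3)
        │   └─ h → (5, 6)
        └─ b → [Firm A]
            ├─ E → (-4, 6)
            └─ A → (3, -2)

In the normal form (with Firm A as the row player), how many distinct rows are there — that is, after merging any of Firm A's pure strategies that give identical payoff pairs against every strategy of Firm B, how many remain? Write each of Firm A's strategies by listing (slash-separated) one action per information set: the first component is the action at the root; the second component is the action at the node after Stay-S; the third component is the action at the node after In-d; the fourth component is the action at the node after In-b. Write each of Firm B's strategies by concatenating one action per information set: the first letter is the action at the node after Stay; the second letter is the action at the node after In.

6

Firm A has 16 pure strategies: Stay/L/g/E, Stay/L/g/A, Stay/L/h/E, Stay/L/h/A, Stay/R/g/E, Stay/R/g/A, Stay/R/h/E, Stay/R/h/A, In/L/g/E, In/L/g/A, In/L/h/E, In/L/h/A, In/R/g/E, In/R/g/A, In/R/h/E, In/R/h/A. Columns: Wd, Wb, Sd, Sb.
{Stay/L/g/E, Stay/L/g/A, Stay/L/h/E, Stay/L/h/A} → row (4,1) (4,1) (1,3) (1,3)
{Stay/R/g/E, Stay/R/g/A, Stay/R/h/E, Stay/R/h/A} → row (4,1) (4,1) (-4,6) (-4,6)
{In/L/g/E, In/R/g/E} → row (4,-3) (-4,6) (4,-3) (-4,6)
{In/L/g/A, In/R/g/A} → row (4,-3) (3,-2) (4,-3) (3,-2)
{In/L/h/E, In/R/h/E} → row (5,6) (-4,6) (5,6) (-4,6)
{In/L/h/A, In/R/h/A} → row (5,6) (3,-2) (5,6) (3,-2)
That's 6 distinct rows out of 16 strategies.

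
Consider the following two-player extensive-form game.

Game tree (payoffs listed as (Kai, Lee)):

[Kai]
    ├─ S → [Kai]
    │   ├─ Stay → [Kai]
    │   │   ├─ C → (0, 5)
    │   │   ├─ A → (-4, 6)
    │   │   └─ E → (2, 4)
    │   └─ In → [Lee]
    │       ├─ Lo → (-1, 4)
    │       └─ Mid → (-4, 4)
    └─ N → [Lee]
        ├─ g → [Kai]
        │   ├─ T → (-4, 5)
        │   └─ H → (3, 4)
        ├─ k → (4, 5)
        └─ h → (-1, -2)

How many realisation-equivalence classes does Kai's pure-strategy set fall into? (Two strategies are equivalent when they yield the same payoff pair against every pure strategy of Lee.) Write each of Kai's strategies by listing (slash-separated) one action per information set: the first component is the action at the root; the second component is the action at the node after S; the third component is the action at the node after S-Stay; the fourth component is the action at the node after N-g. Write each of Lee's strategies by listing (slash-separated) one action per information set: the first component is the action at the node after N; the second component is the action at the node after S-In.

6

Kai has 24 pure strategies: S/Stay/C/T, S/Stay/C/H, S/Stay/A/T, S/Stay/A/H, S/Stay/E/T, S/Stay/E/H, S/In/C/T, S/In/C/H, S/In/A/T, S/In/A/H, S/In/E/T, S/In/E/H, N/Stay/C/T, N/Stay/C/H, N/Stay/A/T, N/Stay/A/H, N/Stay/E/T, N/Stay/E/H, N/In/C/T, N/In/C/H, N/In/A/T, N/In/A/H, N/In/E/T, N/In/E/H. Columns: g/Lo, g/Mid, k/Lo, k/Mid, h/Lo, h/Mid.
{S/Stay/C/T, S/Stay/C/H} → row (0,5) (0,5) (0,5) (0,5) (0,5) (0,5)
{S/Stay/A/T, S/Stay/A/H} → row (-4,6) (-4,6) (-4,6) (-4,6) (-4,6) (-4,6)
{S/Stay/E/T, S/Stay/E/H} → row (2,4) (2,4) (2,4) (2,4) (2,4) (2,4)
{S/In/C/T, S/In/C/H, S/In/A/T, S/In/A/H, S/In/E/T, S/In/E/H} → row (-1,4) (-4,4) (-1,4) (-4,4) (-1,4) (-4,4)
{N/Stay/C/T, N/Stay/A/T, N/Stay/E/T, N/In/C/T, N/In/A/T, N/In/E/T} → row (-4,5) (-4,5) (4,5) (4,5) (-1,-2) (-1,-2)
{N/Stay/C/H, N/Stay/A/H, N/Stay/E/H, N/In/C/H, N/In/A/H, N/In/E/H} → row (3,4) (3,4) (4,5) (4,5) (-1,-2) (-1,-2)
That's 6 distinct rows out of 24 strategies.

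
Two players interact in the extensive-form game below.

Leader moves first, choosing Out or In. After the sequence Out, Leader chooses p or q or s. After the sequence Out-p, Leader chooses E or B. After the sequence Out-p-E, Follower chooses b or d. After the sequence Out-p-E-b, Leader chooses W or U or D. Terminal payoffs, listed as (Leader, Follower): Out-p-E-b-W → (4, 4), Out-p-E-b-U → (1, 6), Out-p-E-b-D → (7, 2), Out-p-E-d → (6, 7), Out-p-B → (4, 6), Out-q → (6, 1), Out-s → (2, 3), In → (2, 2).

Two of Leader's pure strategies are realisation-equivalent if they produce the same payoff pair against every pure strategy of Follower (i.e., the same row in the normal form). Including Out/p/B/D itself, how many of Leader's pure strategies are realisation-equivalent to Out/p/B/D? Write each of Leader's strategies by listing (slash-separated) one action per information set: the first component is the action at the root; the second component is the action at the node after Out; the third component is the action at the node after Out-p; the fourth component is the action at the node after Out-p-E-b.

Row for Out/p/B/D (columns b, d): (4,6) (4,6).
Under Out/p/B/D, Leader's choice at the node after Out-p-E-b can never be reached regardless of what Follower does, so varying those choices leaves every outcome unchanged.
Holding the reachable choices fixed and varying the unreachable one freely already gives 3 equivalent strategies.
No other strategy reproduces this row, so those 3 are the full class: Out/p/B/W, Out/p/B/U, Out/p/B/D.

3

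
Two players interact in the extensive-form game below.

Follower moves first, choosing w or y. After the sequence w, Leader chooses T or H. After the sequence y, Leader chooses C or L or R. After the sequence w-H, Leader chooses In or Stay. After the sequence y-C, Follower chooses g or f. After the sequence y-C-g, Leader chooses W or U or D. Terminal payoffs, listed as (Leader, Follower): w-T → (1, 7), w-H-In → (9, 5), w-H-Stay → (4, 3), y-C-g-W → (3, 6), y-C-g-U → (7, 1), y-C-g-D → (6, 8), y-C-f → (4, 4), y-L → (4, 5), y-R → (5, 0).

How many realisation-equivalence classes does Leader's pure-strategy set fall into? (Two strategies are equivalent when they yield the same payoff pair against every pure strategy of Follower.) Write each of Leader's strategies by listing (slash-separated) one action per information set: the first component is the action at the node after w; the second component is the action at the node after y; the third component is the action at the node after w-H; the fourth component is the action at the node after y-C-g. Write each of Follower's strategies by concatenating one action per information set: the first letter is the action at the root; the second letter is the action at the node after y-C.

Leader has 36 pure strategies: T/C/In/W, T/C/In/U, T/C/In/D, T/C/Stay/W, T/C/Stay/U, T/C/Stay/D, T/L/In/W, T/L/In/U, T/L/In/D, T/L/Stay/W, T/L/Stay/U, T/L/Stay/D, T/R/In/W, T/R/In/U, T/R/In/D, T/R/Stay/W, T/R/Stay/U, T/R/Stay/D, H/C/In/W, H/C/In/U, H/C/In/D, H/C/Stay/W, H/C/Stay/U, H/C/Stay/D, H/L/In/W, H/L/In/U, H/L/In/D, H/L/Stay/W, H/L/Stay/U, H/L/Stay/D, H/R/In/W, H/R/In/U, H/R/In/D, H/R/Stay/W, H/R/Stay/U, H/R/Stay/D. Columns: wg, wf, yg, yf.
{T/C/In/W, T/C/Stay/W} → row (1,7) (1,7) (3,6) (4,4)
{T/C/In/U, T/C/Stay/U} → row (1,7) (1,7) (7,1) (4,4)
{T/C/In/D, T/C/Stay/D} → row (1,7) (1,7) (6,8) (4,4)
{T/L/In/W, T/L/In/U, T/L/In/D, T/L/Stay/W, T/L/Stay/U, T/L/Stay/D} → row (1,7) (1,7) (4,5) (4,5)
{T/R/In/W, T/R/In/U, T/R/In/D, T/R/Stay/W, T/R/Stay/U, T/R/Stay/D} → row (1,7) (1,7) (5,0) (5,0)
{H/C/In/W} → row (9,5) (9,5) (3,6) (4,4)
{H/C/In/U} → row (9,5) (9,5) (7,1) (4,4)
{H/C/In/D} → row (9,5) (9,5) (6,8) (4,4)
{H/C/Stay/W} → row (4,3) (4,3) (3,6) (4,4)
{H/C/Stay/U} → row (4,3) (4,3) (7,1) (4,4)
{H/C/Stay/D} → row (4,3) (4,3) (6,8) (4,4)
{H/L/In/W, H/L/In/U, H/L/In/D} → row (9,5) (9,5) (4,5) (4,5)
{H/L/Stay/W, H/L/Stay/U, H/L/Stay/D} → row (4,3) (4,3) (4,5) (4,5)
{H/R/In/W, H/R/In/U, H/R/In/D} → row (9,5) (9,5) (5,0) (5,0)
{H/R/Stay/W, H/R/Stay/U, H/R/Stay/D} → row (4,3) (4,3) (5,0) (5,0)
That's 15 distinct rows out of 36 strategies.

15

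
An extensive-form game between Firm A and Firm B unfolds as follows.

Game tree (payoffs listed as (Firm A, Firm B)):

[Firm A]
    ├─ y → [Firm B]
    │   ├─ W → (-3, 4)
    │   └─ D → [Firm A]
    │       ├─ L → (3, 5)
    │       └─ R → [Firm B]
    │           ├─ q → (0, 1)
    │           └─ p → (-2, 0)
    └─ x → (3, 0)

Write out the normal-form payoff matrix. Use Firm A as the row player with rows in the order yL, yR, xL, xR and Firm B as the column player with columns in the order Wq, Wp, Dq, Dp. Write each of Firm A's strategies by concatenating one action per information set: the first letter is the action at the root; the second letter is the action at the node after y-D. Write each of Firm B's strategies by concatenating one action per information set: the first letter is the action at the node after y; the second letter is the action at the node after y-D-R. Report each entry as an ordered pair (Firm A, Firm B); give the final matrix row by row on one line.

yL: (-3,4) (-3,4) (3,5) (3,5) | yR: (-3,4) (-3,4) (0,1) (-2,0) | xL: (3,0) (3,0) (3,0) (3,0) | xR: (3,0) (3,0) (3,0) (3,0)

Row yL: Wq→(-3,4), Wp→(-3,4), Dq→(3,5), Dp→(3,5)
Row yR: Wq→(-3,4), Wp→(-3,4), Dq→(0,1), Dp→(-2,0)
Row xL: Wq→(3,0), Wp→(3,0), Dq→(3,0), Dp→(3,0)
Row xR: Wq→(3,0), Wp→(3,0), Dq→(3,0), Dp→(3,0)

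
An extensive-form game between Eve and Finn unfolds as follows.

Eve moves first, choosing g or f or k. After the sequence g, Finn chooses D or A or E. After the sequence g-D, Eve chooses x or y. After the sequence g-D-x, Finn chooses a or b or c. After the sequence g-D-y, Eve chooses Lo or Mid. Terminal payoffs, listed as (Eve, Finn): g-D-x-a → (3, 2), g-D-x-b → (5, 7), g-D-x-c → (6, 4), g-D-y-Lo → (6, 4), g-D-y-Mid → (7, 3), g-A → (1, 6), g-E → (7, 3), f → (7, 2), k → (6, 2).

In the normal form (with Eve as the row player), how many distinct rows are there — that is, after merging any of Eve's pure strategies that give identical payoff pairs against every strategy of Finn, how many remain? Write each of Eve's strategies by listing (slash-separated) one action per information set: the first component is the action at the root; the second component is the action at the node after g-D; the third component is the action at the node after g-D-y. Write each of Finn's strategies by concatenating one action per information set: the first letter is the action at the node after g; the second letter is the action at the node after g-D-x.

Eve has 12 pure strategies: g/x/Lo, g/x/Mid, g/y/Lo, g/y/Mid, f/x/Lo, f/x/Mid, f/y/Lo, f/y/Mid, k/x/Lo, k/x/Mid, k/y/Lo, k/y/Mid. Columns: Da, Db, Dc, Aa, Ab, Ac, Ea, Eb, Ec.
{g/x/Lo, g/x/Mid} → row (3,2) (5,7) (6,4) (1,6) (1,6) (1,6) (7,3) (7,3) (7,3)
{g/y/Lo} → row (6,4) (6,4) (6,4) (1,6) (1,6) (1,6) (7,3) (7,3) (7,3)
{g/y/Mid} → row (7,3) (7,3) (7,3) (1,6) (1,6) (1,6) (7,3) (7,3) (7,3)
{f/x/Lo, f/x/Mid, f/y/Lo, f/y/Mid} → row (7,2) (7,2) (7,2) (7,2) (7,2) (7,2) (7,2) (7,2) (7,2)
{k/x/Lo, k/x/Mid, k/y/Lo, k/y/Mid} → row (6,2) (6,2) (6,2) (6,2) (6,2) (6,2) (6,2) (6,2) (6,2)
That's 5 distinct rows out of 12 strategies.

5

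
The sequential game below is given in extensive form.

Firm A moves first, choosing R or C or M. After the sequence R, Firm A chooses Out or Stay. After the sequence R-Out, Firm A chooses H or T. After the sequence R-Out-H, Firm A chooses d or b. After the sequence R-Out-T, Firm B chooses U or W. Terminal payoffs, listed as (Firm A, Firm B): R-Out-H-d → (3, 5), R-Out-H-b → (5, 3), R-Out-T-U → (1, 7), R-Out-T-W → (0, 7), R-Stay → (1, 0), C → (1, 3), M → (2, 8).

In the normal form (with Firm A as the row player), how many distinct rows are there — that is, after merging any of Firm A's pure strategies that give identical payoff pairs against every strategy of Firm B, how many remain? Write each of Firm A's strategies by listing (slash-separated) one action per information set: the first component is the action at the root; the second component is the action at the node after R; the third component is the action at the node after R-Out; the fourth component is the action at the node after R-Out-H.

6

Firm A has 24 pure strategies: R/Out/H/d, R/Out/H/b, R/Out/T/d, R/Out/T/b, R/Stay/H/d, R/Stay/H/b, R/Stay/T/d, R/Stay/T/b, C/Out/H/d, C/Out/H/b, C/Out/T/d, C/Out/T/b, C/Stay/H/d, C/Stay/H/b, C/Stay/T/d, C/Stay/T/b, M/Out/H/d, M/Out/H/b, M/Out/T/d, M/Out/T/b, M/Stay/H/d, M/Stay/H/b, M/Stay/T/d, M/Stay/T/b. Columns: U, W.
{R/Out/H/d} → row (3,5) (3,5)
{R/Out/H/b} → row (5,3) (5,3)
{R/Out/T/d, R/Out/T/b} → row (1,7) (0,7)
{R/Stay/H/d, R/Stay/H/b, R/Stay/T/d, R/Stay/T/b} → row (1,0) (1,0)
{C/Out/H/d, C/Out/H/b, C/Out/T/d, C/Out/T/b, C/Stay/H/d, C/Stay/H/b, C/Stay/T/d, C/Stay/T/b} → row (1,3) (1,3)
{M/Out/H/d, M/Out/H/b, M/Out/T/d, M/Out/T/b, M/Stay/H/d, M/Stay/H/b, M/Stay/T/d, M/Stay/T/b} → row (2,8) (2,8)
That's 6 distinct rows out of 24 strategies.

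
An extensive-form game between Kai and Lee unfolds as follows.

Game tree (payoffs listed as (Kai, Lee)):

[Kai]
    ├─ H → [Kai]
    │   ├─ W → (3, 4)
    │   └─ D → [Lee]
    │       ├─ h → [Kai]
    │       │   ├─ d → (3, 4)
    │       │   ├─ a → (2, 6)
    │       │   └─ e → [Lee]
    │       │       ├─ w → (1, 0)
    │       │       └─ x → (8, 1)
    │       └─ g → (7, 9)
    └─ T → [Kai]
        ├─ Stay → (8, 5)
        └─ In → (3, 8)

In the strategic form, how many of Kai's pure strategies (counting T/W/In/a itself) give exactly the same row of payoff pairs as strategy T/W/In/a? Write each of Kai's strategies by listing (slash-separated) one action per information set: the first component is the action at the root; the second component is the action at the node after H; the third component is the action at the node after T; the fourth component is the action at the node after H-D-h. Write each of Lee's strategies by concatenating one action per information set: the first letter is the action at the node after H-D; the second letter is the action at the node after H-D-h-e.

6

Row for T/W/In/a (columns hw, hx, gw, gx): (3,8) (3,8) (3,8) (3,8).
Under T/W/In/a, Kai's choice at the node after H and at the node after H-D-h can never be reached regardless of what Lee does, so varying those choices leaves every outcome unchanged.
Holding the reachable choices fixed and varying the unreachable ones freely already gives 2 × 3 = 6 equivalent strategies.
No other strategy reproduces this row, so those 6 are the full class: T/W/In/d, T/W/In/a, T/W/In/e, T/D/In/d, T/D/In/a, T/D/In/e.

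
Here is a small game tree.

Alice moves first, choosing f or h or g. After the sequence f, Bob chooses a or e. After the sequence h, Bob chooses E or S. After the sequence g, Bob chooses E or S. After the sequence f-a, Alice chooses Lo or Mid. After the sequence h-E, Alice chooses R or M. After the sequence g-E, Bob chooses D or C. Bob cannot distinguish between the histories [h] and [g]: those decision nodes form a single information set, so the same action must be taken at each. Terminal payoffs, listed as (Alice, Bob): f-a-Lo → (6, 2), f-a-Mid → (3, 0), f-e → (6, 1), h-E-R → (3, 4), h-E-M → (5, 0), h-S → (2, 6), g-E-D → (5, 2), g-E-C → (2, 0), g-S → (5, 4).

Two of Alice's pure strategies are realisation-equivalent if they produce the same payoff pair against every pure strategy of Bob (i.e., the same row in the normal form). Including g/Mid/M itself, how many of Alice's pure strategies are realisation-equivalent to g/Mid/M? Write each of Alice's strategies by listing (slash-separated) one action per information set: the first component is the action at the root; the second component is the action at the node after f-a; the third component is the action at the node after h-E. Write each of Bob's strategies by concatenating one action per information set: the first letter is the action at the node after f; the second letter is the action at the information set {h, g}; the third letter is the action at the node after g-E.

Row for g/Mid/M (columns aED, aEC, aSD, aSC, eED, eEC, eSD, eSC): (5,2) (2,0) (5,4) (5,4) (5,2) (2,0) (5,4) (5,4).
Under g/Mid/M, Alice's choice at the node after f-a and at the node after h-E can never be reached regardless of what Bob does, so varying those choices leaves every outcome unchanged.
Holding the reachable choices fixed and varying the unreachable ones freely already gives 2 × 2 = 4 equivalent strategies.
No other strategy reproduces this row, so those 4 are the full class: g/Lo/R, g/Lo/M, g/Mid/R, g/Mid/M.

4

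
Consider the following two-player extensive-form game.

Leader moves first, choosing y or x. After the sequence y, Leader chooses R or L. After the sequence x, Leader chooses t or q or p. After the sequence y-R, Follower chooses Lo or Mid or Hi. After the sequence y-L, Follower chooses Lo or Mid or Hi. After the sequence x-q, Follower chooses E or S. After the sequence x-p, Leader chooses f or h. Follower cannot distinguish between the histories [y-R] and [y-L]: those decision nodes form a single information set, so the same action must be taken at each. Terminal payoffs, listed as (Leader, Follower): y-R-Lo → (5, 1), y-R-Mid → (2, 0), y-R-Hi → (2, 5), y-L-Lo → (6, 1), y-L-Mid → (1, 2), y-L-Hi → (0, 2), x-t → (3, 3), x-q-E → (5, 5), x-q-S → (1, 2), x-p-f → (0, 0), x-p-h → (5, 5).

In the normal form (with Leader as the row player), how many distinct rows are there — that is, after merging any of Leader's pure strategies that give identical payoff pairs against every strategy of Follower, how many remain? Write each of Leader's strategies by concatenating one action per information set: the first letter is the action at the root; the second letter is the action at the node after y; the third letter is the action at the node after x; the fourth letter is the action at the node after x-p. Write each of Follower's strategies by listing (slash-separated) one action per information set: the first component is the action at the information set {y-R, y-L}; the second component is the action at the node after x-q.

Leader has 24 pure strategies: yRtf, yRth, yRqf, yRqh, yRpf, yRph, yLtf, yLth, yLqf, yLqh, yLpf, yLph, xRtf, xRth, xRqf, xRqh, xRpf, xRph, xLtf, xLth, xLqf, xLqh, xLpf, xLph. Columns: Lo/E, Lo/S, Mid/E, Mid/S, Hi/E, Hi/S.
{yRtf, yRth, yRqf, yRqh, yRpf, yRph} → row (5,1) (5,1) (2,0) (2,0) (2,5) (2,5)
{yLtf, yLth, yLqf, yLqh, yLpf, yLph} → row (6,1) (6,1) (1,2) (1,2) (0,2) (0,2)
{xRtf, xRth, xLtf, xLth} → row (3,3) (3,3) (3,3) (3,3) (3,3) (3,3)
{xRqf, xRqh, xLqf, xLqh} → row (5,5) (1,2) (5,5) (1,2) (5,5) (1,2)
{xRpf, xLpf} → row (0,0) (0,0) (0,0) (0,0) (0,0) (0,0)
{xRph, xLph} → row (5,5) (5,5) (5,5) (5,5) (5,5) (5,5)
That's 6 distinct rows out of 24 strategies.

6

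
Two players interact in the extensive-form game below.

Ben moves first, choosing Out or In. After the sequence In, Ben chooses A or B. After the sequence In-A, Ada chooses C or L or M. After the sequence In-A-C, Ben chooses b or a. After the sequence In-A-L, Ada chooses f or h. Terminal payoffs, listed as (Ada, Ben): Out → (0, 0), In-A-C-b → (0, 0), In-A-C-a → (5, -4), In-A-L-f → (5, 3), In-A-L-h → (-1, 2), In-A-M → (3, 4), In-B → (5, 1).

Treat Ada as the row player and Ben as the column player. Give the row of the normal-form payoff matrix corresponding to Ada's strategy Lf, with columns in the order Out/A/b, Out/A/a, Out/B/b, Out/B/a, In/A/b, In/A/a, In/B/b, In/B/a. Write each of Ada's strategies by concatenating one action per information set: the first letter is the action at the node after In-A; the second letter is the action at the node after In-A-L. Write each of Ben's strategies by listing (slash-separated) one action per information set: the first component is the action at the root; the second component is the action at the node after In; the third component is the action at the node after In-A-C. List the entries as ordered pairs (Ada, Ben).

(0,0) (0,0) (0,0) (0,0) (5,3) (5,3) (5,1) (5,1)

vs Out/A/b: Ben plays Out → (0, 0)
vs Out/A/a: Ben plays Out → (0, 0)
vs Out/B/b: Ben plays Out → (0, 0)
vs Out/B/a: Ben plays Out → (0, 0)
vs In/A/b: Ben plays In → Ben plays A at [In] → Ada plays L at [In-A] → Ada plays f at [In-A-L] → (5, 3)
vs In/A/a: Ben plays In → Ben plays A at [In] → Ada plays L at [In-A] → Ada plays f at [In-A-L] → (5, 3)
vs In/B/b: Ben plays In → Ben plays B at [In] → (5, 1)
vs In/B/a: Ben plays In → Ben plays B at [In] → (5, 1)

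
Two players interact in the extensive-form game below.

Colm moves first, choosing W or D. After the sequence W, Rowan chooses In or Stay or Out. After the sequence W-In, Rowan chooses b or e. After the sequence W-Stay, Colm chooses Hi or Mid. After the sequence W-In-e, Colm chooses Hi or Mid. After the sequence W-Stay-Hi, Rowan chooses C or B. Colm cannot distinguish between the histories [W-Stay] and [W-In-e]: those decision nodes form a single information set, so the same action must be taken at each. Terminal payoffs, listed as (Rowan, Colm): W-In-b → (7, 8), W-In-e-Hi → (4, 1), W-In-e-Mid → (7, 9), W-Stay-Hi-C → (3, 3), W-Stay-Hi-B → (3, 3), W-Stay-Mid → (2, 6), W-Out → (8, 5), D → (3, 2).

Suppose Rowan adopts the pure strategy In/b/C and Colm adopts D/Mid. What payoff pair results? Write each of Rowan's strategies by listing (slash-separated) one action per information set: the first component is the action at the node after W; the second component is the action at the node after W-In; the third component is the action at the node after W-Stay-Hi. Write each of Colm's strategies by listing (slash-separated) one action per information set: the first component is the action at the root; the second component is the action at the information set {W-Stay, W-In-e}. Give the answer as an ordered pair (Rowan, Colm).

Trace the play path from the root:
  Colm plays D
→ terminal payoff (3, 2).
(Rowan's choice at the node after W is never reached on this path, so it doesn't affect the outcome.)

(3, 2)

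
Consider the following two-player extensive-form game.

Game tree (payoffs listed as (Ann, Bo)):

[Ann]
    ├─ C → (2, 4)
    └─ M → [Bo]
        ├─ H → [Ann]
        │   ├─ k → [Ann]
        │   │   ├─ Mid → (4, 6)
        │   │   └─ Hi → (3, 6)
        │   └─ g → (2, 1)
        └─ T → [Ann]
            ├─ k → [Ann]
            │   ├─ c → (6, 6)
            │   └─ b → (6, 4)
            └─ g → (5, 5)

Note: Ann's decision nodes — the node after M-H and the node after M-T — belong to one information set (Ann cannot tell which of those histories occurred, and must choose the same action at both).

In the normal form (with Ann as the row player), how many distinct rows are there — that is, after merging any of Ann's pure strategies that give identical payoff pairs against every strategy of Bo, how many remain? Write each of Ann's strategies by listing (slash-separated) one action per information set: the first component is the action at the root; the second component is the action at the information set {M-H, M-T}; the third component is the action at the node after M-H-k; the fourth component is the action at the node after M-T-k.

Ann has 16 pure strategies: C/k/Mid/c, C/k/Mid/b, C/k/Hi/c, C/k/Hi/b, C/g/Mid/c, C/g/Mid/b, C/g/Hi/c, C/g/Hi/b, M/k/Mid/c, M/k/Mid/b, M/k/Hi/c, M/k/Hi/b, M/g/Mid/c, M/g/Mid/b, M/g/Hi/c, M/g/Hi/b. Columns: H, T.
{C/k/Mid/c, C/k/Mid/b, C/k/Hi/c, C/k/Hi/b, C/g/Mid/c, C/g/Mid/b, C/g/Hi/c, C/g/Hi/b} → row (2,4) (2,4)
{M/k/Mid/c} → row (4,6) (6,6)
{M/k/Mid/b} → row (4,6) (6,4)
{M/k/Hi/c} → row (3,6) (6,6)
{M/k/Hi/b} → row (3,6) (6,4)
{M/g/Mid/c, M/g/Mid/b, M/g/Hi/c, M/g/Hi/b} → row (2,1) (5,5)
That's 6 distinct rows out of 16 strategies.

6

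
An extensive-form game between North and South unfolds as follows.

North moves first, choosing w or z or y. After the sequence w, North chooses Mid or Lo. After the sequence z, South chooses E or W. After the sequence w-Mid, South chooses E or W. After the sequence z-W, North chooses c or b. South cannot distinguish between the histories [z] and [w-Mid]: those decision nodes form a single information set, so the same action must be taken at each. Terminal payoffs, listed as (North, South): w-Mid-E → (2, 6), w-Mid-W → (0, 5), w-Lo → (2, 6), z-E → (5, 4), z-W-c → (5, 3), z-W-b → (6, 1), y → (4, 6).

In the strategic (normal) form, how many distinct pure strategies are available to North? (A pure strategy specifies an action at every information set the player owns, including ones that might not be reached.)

North owns the root with actions {w, z, y} — three choices.
North owns the node after w with actions {Mid, Lo} — two choices.
North owns the node after z-W with actions {c, b} — two choices.
A pure strategy fixes one action at each information set independently, so the count is the product 3 × 2 × 2 = 12.
(For reference, South has 2 pure strategies, giving a 12×2 normal-form matrix.)

12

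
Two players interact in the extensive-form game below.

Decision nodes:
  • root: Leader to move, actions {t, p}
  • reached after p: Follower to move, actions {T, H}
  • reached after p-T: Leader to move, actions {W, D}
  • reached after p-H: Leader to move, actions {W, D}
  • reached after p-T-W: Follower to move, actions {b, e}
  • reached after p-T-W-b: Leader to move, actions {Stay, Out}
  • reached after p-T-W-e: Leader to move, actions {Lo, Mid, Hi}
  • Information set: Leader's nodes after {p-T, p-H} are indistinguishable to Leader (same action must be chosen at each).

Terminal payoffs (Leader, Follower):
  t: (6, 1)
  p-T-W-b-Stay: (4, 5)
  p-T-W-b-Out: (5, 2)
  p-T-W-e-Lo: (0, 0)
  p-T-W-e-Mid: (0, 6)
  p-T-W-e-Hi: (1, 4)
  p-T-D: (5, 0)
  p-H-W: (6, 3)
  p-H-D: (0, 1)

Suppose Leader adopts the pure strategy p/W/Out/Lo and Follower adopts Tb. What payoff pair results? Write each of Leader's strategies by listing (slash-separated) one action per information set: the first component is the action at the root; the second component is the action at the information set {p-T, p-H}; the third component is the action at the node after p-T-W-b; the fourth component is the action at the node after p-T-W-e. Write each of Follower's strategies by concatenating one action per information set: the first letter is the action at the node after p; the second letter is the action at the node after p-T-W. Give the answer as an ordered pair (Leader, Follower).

Trace the play path from the root:
  Leader plays p
  Follower plays T at [p]
  Leader plays W at [p-T]
  Follower plays b at [p-T-W]
  Leader plays Out at [p-T-W-b]
→ terminal payoff (5, 2).
(Leader's choice at the node after p-T-W-e is never reached on this path, so it doesn't affect the outcome.)

(5, 2)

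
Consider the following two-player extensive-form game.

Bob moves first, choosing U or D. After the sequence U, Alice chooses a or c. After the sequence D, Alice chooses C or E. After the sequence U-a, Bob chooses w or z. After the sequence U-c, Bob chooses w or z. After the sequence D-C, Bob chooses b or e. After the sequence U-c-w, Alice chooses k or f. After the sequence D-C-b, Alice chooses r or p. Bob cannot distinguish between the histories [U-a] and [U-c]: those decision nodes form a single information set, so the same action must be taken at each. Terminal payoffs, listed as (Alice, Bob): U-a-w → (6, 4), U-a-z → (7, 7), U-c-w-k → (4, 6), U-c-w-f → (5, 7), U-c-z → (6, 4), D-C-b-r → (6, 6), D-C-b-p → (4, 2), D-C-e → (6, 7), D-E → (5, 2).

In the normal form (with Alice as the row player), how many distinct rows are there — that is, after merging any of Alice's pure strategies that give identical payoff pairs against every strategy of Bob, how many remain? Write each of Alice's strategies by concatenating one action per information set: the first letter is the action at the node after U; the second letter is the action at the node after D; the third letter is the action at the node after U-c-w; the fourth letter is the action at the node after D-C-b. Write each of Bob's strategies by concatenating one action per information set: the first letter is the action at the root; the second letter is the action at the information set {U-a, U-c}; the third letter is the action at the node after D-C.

9

Alice has 16 pure strategies: aCkr, aCkp, aCfr, aCfp, aEkr, aEkp, aEfr, aEfp, cCkr, cCkp, cCfr, cCfp, cEkr, cEkp, cEfr, cEfp. Columns: Uwb, Uwe, Uzb, Uze, Dwb, Dwe, Dzb, Dze.
{aCkr, aCfr} → row (6,4) (6,4) (7,7) (7,7) (6,6) (6,7) (6,6) (6,7)
{aCkp, aCfp} → row (6,4) (6,4) (7,7) (7,7) (4,2) (6,7) (4,2) (6,7)
{aEkr, aEkp, aEfr, aEfp} → row (6,4) (6,4) (7,7) (7,7) (5,2) (5,2) (5,2) (5,2)
{cCkr} → row (4,6) (4,6) (6,4) (6,4) (6,6) (6,7) (6,6) (6,7)
{cCkp} → row (4,6) (4,6) (6,4) (6,4) (4,2) (6,7) (4,2) (6,7)
{cCfr} → row (5,7) (5,7) (6,4) (6,4) (6,6) (6,7) (6,6) (6,7)
{cCfp} → row (5,7) (5,7) (6,4) (6,4) (4,2) (6,7) (4,2) (6,7)
{cEkr, cEkp} → row (4,6) (4,6) (6,4) (6,4) (5,2) (5,2) (5,2) (5,2)
{cEfr, cEfp} → row (5,7) (5,7) (6,4) (6,4) (5,2) (5,2) (5,2) (5,2)
That's 9 distinct rows out of 16 strategies.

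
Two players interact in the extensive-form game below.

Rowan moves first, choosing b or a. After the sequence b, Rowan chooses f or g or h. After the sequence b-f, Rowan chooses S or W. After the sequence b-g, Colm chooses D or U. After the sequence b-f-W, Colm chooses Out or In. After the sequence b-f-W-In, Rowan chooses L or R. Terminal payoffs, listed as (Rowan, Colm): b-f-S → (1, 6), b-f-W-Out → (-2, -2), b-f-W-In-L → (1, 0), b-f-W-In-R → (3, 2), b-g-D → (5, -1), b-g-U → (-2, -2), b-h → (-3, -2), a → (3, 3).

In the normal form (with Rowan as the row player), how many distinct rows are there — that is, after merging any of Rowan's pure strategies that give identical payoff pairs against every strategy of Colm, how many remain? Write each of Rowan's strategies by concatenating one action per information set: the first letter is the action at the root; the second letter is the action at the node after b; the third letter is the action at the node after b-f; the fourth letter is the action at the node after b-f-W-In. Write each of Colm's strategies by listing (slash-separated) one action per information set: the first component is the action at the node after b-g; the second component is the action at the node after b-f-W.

Rowan has 24 pure strategies: bfSL, bfSR, bfWL, bfWR, bgSL, bgSR, bgWL, bgWR, bhSL, bhSR, bhWL, bhWR, afSL, afSR, afWL, afWR, agSL, agSR, agWL, agWR, ahSL, ahSR, ahWL, ahWR. Columns: D/Out, D/In, U/Out, U/In.
{bfSL, bfSR} → row (1,6) (1,6) (1,6) (1,6)
{bfWL} → row (-2,-2) (1,0) (-2,-2) (1,0)
{bfWR} → row (-2,-2) (3,2) (-2,-2) (3,2)
{bgSL, bgSR, bgWL, bgWR} → row (5,-1) (5,-1) (-2,-2) (-2,-2)
{bhSL, bhSR, bhWL, bhWR} → row (-3,-2) (-3,-2) (-3,-2) (-3,-2)
{afSL, afSR, afWL, afWR, agSL, agSR, agWL, agWR, ahSL, ahSR, ahWL, ahWR} → row (3,3) (3,3) (3,3) (3,3)
That's 6 distinct rows out of 24 strategies.

6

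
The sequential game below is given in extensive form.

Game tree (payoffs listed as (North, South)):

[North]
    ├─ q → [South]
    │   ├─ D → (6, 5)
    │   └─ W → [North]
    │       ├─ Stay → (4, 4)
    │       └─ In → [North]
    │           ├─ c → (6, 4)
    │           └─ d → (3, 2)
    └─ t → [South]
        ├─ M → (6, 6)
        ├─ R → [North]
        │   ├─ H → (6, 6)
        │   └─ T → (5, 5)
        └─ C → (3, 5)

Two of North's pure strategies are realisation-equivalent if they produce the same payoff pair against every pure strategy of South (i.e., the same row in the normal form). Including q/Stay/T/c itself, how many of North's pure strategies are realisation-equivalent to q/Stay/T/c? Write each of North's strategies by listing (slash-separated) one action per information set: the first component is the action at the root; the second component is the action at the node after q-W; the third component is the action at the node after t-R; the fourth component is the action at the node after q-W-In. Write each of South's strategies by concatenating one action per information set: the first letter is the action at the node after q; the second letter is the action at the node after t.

Row for q/Stay/T/c (columns DM, DR, DC, WM, WR, WC): (6,5) (6,5) (6,5) (4,4) (4,4) (4,4).
Under q/Stay/T/c, North's choice at the node after t-R and at the node after q-W-In can never be reached regardless of what South does, so varying those choices leaves every outcome unchanged.
Holding the reachable choices fixed and varying the unreachable ones freely already gives 2 × 2 = 4 equivalent strategies.
No other strategy reproduces this row, so those 4 are the full class: q/Stay/H/c, q/Stay/H/d, q/Stay/T/c, q/Stay/T/d.

4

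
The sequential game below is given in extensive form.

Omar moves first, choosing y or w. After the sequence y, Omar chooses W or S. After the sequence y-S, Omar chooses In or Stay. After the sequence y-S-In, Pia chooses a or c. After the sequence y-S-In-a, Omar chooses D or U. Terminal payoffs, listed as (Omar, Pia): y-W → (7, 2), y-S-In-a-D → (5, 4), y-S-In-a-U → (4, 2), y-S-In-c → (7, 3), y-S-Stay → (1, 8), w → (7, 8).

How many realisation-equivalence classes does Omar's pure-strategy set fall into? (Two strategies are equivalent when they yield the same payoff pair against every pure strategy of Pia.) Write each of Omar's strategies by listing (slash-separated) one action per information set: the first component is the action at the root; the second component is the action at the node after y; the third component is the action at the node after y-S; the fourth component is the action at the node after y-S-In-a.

5

Omar has 16 pure strategies: y/W/In/D, y/W/In/U, y/W/Stay/D, y/W/Stay/U, y/S/In/D, y/S/In/U, y/S/Stay/D, y/S/Stay/U, w/W/In/D, w/W/In/U, w/W/Stay/D, w/W/Stay/U, w/S/In/D, w/S/In/U, w/S/Stay/D, w/S/Stay/U. Columns: a, c.
{y/W/In/D, y/W/In/U, y/W/Stay/D, y/W/Stay/U} → row (7,2) (7,2)
{y/S/In/D} → row (5,4) (7,3)
{y/S/In/U} → row (4,2) (7,3)
{y/S/Stay/D, y/S/Stay/U} → row (1,8) (1,8)
{w/W/In/D, w/W/In/U, w/W/Stay/D, w/W/Stay/U, w/S/In/D, w/S/In/U, w/S/Stay/D, w/S/Stay/U} → row (7,8) (7,8)
That's 5 distinct rows out of 16 strategies.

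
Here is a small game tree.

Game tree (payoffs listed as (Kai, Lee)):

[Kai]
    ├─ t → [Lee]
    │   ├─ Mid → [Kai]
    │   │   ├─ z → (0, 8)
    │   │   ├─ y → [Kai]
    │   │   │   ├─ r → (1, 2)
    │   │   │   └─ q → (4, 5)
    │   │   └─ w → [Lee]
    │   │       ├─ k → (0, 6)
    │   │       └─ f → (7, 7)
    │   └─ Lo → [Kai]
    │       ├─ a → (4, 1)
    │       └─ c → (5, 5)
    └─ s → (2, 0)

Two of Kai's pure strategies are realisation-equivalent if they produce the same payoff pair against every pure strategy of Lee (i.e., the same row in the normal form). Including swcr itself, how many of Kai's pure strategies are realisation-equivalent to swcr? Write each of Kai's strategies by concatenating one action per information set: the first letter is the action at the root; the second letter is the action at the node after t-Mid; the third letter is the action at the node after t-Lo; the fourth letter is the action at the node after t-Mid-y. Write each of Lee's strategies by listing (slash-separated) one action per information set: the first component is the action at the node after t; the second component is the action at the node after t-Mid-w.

Row for swcr (columns Mid/k, Mid/f, Lo/k, Lo/f): (2,0) (2,0) (2,0) (2,0).
Under swcr, Kai's choice at the node after t-Mid and at the node after t-Lo and at the node after t-Mid-y can never be reached regardless of what Lee does, so varying those choices leaves every outcome unchanged.
Holding the reachable choices fixed and varying the unreachable ones freely already gives 3 × 2 × 2 = 12 equivalent strategies.
No other strategy reproduces this row, so those 12 are the full class: szar, szaq, szcr, szcq, syar, syaq, sycr, sycq, swar, swaq, swcr, swcq.

12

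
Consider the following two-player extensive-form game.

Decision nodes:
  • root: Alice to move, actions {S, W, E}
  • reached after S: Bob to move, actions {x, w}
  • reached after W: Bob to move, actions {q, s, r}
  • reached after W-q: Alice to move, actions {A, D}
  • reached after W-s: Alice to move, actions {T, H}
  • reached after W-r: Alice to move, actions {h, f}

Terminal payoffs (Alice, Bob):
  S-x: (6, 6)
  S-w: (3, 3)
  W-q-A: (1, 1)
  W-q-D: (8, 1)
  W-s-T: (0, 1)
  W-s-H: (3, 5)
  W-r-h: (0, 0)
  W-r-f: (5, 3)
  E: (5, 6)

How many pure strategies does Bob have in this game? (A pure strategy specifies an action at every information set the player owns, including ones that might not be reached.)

Bob owns the node after S with actions {x, w} — two choices.
Bob owns the node after W with actions {q, s, r} — three choices.
A pure strategy fixes one action at each information set independently, so the count is the product 2 × 3 = 6.

6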